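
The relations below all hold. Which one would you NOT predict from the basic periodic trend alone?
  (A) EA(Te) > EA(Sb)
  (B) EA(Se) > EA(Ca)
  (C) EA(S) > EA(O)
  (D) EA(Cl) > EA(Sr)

The general trend: electron affinity increases across a period and decreases down a group.
(A) Te (period 5, group 16) vs Sb (period 5, group 15): the stated order agrees with the simple trend.
(B) Se (period 4, group 16) vs Ca (period 4, group 2): the stated order agrees with the simple trend.
(C) S (period 3, group 16) vs O (period 2, group 16): the stated order contradicts the simple trend.
(D) Cl (period 3, group 17) vs Sr (period 5, group 2): the stated order agrees with the simple trend.
The exception is (C): the compact 2p subshell of O repels the added electron more than S's larger 3p does.

(C)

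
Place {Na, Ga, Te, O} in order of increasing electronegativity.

Na < Ga < Te < O

O is in period 2, group 16; Na is in period 3, group 1; Ga is in period 4, group 13; Te is in period 5, group 16.
Smaller atoms with higher effective nuclear charge are more electronegative.
These span different periods and groups, so the two trends combine.
Ga > Na: period and group pull opposite ways; the across-period shift dominates (1.81 vs 0.93).
Te > Ga: the two effects oppose for this pair; the across-period effect wins (2.10 vs 1.81).
O > Te: they share group 16; the group trend gives O the larger value.
Tabulated electronegativity (Pauling): O 3.44, Na 0.93, Ga 1.81, Te 2.10.
So from lowest to highest: Na < Ga < Te < O.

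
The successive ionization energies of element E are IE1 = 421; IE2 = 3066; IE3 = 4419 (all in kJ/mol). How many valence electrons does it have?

1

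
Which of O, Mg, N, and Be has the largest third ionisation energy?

Consider each +2 ion: O²⁺ still has 4 valence electrons; Mg²⁺ is the bare [Ne] core; N²⁺ still has 3 valence electrons; Be²⁺ is the bare [He] core.
Core electrons are held far more tightly than valence electrons, so Mg and Be top the IE_3 order.
Valence configurations: O²⁺ [He]2s²2p², N²⁺ [He]2s²2p¹.
Tabulated IE_3 (kJ/mol): O 5300, Mg 7733, N 4578, Be 14849.
Overall IE_3 order: N < O < Mg < Be.

Be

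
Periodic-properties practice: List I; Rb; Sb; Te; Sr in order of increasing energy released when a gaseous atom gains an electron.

Sr, Rb, Sb, Te, I

Rb is in period 5, group 1; Sr is in period 5, group 2; Sb is in period 5, group 15; Te is in period 5, group 16; I is in period 5, group 17.
Electron affinity generally becomes more exothermic across a period toward the halogens and less exothermic down a group.
All lie in period 5; the across-period trend (electron affinity increases left to right) applies, with the exception below.
Note the exception: Rb has a higher electron affinity than Sr, contrary to the simple trend — adding an electron to Sr (ns²) has to open a new, higher-energy np subshell, which is unfavourable.
Tabulated electron affinity (kJ/mol): Rb 47, Sr 5, Sb 103, Te 190, I 295.
So from lowest to highest: Sr < Rb < Sb < Te < I.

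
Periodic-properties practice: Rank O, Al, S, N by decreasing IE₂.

O > N > S > Al

The second ionization energy removes an electron from the +1 ion. For each element: O⁺ still has 5 valence electrons; Al⁺ still has 2 valence electrons; S⁺ still has 5 valence electrons; N⁺ still has 4 valence electrons.
All are still removing valence electrons, so compare the +1 ions as you would atoms: IE_2 generally rises across a period (higher Z_eff) and falls down a group (larger shell), subject to the usual subshell exceptions.
Valence configurations: O⁺ [He]2s²2p³, Al⁺ [Ne]3s², S⁺ [Ne]3s²3p³, N⁺ [He]2s²2p².
Approximate IE_2 values (kJ/mol): O 3388, Al 1817, S 2252, N 2856.
Putting it together, IE_2: Al < S < N < O.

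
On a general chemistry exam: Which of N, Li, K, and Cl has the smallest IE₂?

The second ionization energy removes an electron from the +1 ion. For each element: N⁺ still has 4 valence electrons; Li⁺ is the bare [He] core; K⁺ is the bare [Ar] core; Cl⁺ still has 6 valence electrons.
Pulling an electron out of a noble-gas core costs far more than removing a remaining valence electron, so K and Li sit at the high end of IE_2.
Valence configurations: N⁺ [He]2s²2p², Cl⁺ [Ne]3s²3p⁴.
The numbers (kJ/mol): N 2856, Li 7298, K 3052, Cl 2298.
Hence IE_2: Cl < N < K < Li.

Cl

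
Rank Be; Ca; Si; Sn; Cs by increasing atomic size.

Be < Si < Sn < Ca < Cs

Radius decreases left→right (rising Z_eff, same n) and increases top→bottom (higher n).
Neither a single period nor a single group — weigh both effects.
Si > Be: period and group pull opposite ways; the down-group shift dominates (116 vs 102 pm).
Sn > Si: Sn sits below Si in group 14, so the down-group effect alone puts Sn larger.
Ca > Sn: period and group pull opposite ways; the across-period shift dominates (171 vs 140 pm).
Cs > Ca: both effects reinforce here, so Cs is clearly the larger of the two.
Approximate values (pm): Be 102, Si 116, Ca 171, Sn 140, Cs 232.
So from smallest to largest: Be < Si < Sn < Ca < Cs.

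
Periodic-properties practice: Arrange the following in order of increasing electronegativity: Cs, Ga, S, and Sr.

S is in period 3, group 16; Ga is in period 4, group 13; Sr is in period 5, group 2; Cs is in period 6, group 1.
EN rises left→right (higher Z_eff, smaller atoms) and falls top→bottom (larger, more shielded atoms).
Neither a single period nor a single group — weigh both effects.
Sr > Cs: relative to Cs, both the across-period and down-group shifts push Sr's electronegativity up.
Ga > Sr: relative to Sr, both the across-period and down-group shifts push Ga's electronegativity up.
S > Ga: relative to Ga, both the across-period and down-group shifts push S's electronegativity up.
For reference (Pauling): S 2.58, Ga 1.81, Sr 0.95, Cs 0.79.
So from lowest to highest: Cs < Sr < Ga < S.

Cs < Sr < Ga < S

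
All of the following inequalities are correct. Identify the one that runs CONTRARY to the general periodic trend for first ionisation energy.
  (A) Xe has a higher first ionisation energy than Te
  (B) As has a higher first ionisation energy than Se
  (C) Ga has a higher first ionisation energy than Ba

(B)

The general trend: first ionisation energy increases across a period and decreases down a group.
(A) Xe (period 5, group 18) vs Te (period 5, group 16): the stated order agrees with the simple trend.
(B) As (period 4, group 15) vs Se (period 4, group 16): the stated order contradicts the simple trend.
(C) Ga (period 4, group 13) vs Ba (period 6, group 2): the stated order agrees with the simple trend.
The exception is (B): Se (4p⁴) ionizes more easily than half-filled As (4p³).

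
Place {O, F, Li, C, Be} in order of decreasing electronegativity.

F > O > C > Be > Li

Li is in period 2, group 1; Be is in period 2, group 2; C is in period 2, group 14; O is in period 2, group 16; F is in period 2, group 17.
Atoms toward the upper right of the periodic table pull bonding electrons most strongly.
All lie in period 2, so electronegativity increases left to right.
So from highest to lowest: F > O > C > Be > Li.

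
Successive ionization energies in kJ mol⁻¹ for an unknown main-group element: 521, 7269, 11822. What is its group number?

Group 1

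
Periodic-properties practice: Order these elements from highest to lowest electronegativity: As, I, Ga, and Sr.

Ga is in period 4, group 13; As is in period 4, group 15; Sr is in period 5, group 2; I is in period 5, group 17.
Atoms toward the upper right of the periodic table pull bonding electrons most strongly.
Neither a single period nor a single group — weigh both effects.
Ga > Sr: relative to Sr, both the across-period and down-group shifts push Ga's electronegativity up.
As > Ga: both are in period 4; the period trend gives As the larger value.
I > As: the two effects oppose for this pair; the across-period effect wins (2.66 vs 2.18).
For reference (Pauling): Ga 1.81, As 2.18, Sr 0.95, I 2.66.
So from highest to lowest: I > As > Ga > Sr.

I > As > Ga > Sr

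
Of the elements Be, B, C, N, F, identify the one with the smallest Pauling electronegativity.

Be is in period 2, group 2; B is in period 2, group 13; C is in period 2, group 14; N is in period 2, group 15; F is in period 2, group 17.
EN rises left→right (higher Z_eff, smaller atoms) and falls top→bottom (larger, more shielded atoms).
All lie in period 2, so electronegativity increases left to right.
The smallest Pauling electronegativity among these belongs to Be.

Be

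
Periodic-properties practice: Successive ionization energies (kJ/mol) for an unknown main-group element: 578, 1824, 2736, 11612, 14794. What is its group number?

Look for the largest jump between consecutive ionization energies: IE4/IE3 ≈ 4.2, far larger than any earlier ratio.
That jump marks the point where a core electron is being removed. So the atom has 3 valence electrons.
A main-group element with 3 valence electrons is in group 13.

Group 13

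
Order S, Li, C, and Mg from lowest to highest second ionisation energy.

After 1 electron has been removed, what remains? S⁺ still has 5 valence electrons; Li⁺ is the bare [He] core; C⁺ still has 3 valence electrons; Mg⁺ still has 1 valence electron.
Core electrons are held far more tightly than valence electrons, so Li tops the IE_2 order.
Valence configurations: S⁺ [Ne]3s²3p³, C⁺ [He]2s²2p¹, Mg⁺ [Ne]3s¹.
Tabulated IE_2 (kJ/mol): S 2252, Li 7298, C 2353, Mg 1451.
Putting it together, IE_2: Mg < S < C < Li.

Mg < S < C < Li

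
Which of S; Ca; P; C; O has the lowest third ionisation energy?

The third ionization energy removes an electron from the +2 ion. For each element: S²⁺ still has 4 valence electrons; Ca²⁺ is the bare [Ar] core; P²⁺ still has 3 valence electrons; C²⁺ still has 2 valence electrons; O²⁺ still has 4 valence electrons.
Usually core removal costs more than valence removal, but here the competition is close: a tightly held n=2 valence electron can cost more to remove than an n=3 core electron, so the actual values have to decide it.
Valence configurations: S²⁺ [Ne]3s²3p², P²⁺ [Ne]3s²3p¹, C²⁺ [He]2s², O²⁺ [He]2s²2p².
The numbers (kJ/mol): S 3357, Ca 4912, P 2914, C 4620, O 5300.
Putting it together, IE_3: P < S < C < Ca < O.

P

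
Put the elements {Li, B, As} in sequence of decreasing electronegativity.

As > B > Li

Li is in period 2, group 1; B is in period 2, group 13; As is in period 4, group 15.
EN rises left→right (higher Z_eff, smaller atoms) and falls top→bottom (larger, more shielded atoms).
Neither a single period nor a single group — weigh both effects.
B > Li: B lies to the right of Li in period 2, so the across-period effect alone puts B higher.
As > B: the two effects oppose for this pair; the across-period effect wins (2.18 vs 2.04).
Tabulated electronegativity (Pauling): Li 0.98, B 2.04, As 2.18.
So from highest to lowest: As > B > Li.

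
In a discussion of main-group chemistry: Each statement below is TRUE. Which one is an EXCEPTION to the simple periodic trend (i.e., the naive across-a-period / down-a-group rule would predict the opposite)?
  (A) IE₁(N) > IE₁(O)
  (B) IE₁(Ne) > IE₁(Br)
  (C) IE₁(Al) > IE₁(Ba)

(A)

The general trend: first ionisation energy increases across a period and decreases down a group.
(A) N (period 2, group 15) vs O (period 2, group 16): the stated order contradicts the simple trend.
(B) Ne (period 2, group 18) vs Br (period 4, group 17): the stated order agrees with the simple trend.
(C) Al (period 3, group 13) vs Ba (period 6, group 2): the stated order agrees with the simple trend.
The exception is (A): pairing an electron in O's 2p⁴ costs repulsion energy, so O ionizes more easily than half-filled N (2p³).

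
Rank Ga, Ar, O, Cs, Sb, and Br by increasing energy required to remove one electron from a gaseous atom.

Cs < Ga < Sb < Br < O < Ar

O is in period 2, group 16; Ar is in period 3, group 18; Ga is in period 4, group 13; Br is in period 4, group 17; Sb is in period 5, group 15; Cs is in period 6, group 1.
IE₁ increases left→right with effective nuclear charge and decreases top→bottom as the valence shell moves farther out.
Neither a single period nor a single group — weigh both effects.
Ga > Cs: relative to Cs, both the across-period and down-group shifts push Ga's first ionization energy up.
Sb > Ga: period and group pull opposite ways; the across-period shift dominates (831 vs 579 kJ/mol).
Br > Sb: relative to Sb, both the across-period and down-group shifts push Br's first ionization energy up.
O > Br: the two effects oppose for this pair; the down-group effect wins (1314 vs 1140 kJ/mol).
Ar > O: period and group pull opposite ways; the across-period shift dominates (1521 vs 1314 kJ/mol).
For reference (kJ/mol): O 1314, Ar 1521, Ga 579, Br 1140, Sb 831, Cs 376.
So from lowest to highest: Cs < Ga < Sb < Br < O < Ar.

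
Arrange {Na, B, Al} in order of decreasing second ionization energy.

Na > B > Al

After 1 electron has been removed, what remains? Na⁺ is the bare [Ne] core; B⁺ still has 2 valence electrons; Al⁺ still has 2 valence electrons.
Pulling an electron out of a noble-gas core costs far more than removing a remaining valence electron, so Na sits at the high end of IE_2.
Valence configurations: B⁺ [He]2s², Al⁺ [Ne]3s².
The numbers (kJ/mol): Na 4562, B 2427, Al 1817.
Overall IE_2 order: Al < B < Na.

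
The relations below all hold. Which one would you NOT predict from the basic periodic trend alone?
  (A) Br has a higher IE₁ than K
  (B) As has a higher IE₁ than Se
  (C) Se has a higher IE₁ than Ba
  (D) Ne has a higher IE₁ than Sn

The general trend: IE₁ increases across a period and decreases down a group.
(A) Br (period 4, group 17) vs K (period 4, group 1): the stated order agrees with the simple trend.
(B) As (period 4, group 15) vs Se (period 4, group 16): the stated order contradicts the simple trend.
(C) Se (period 4, group 16) vs Ba (period 6, group 2): the stated order agrees with the simple trend.
(D) Ne (period 2, group 18) vs Sn (period 5, group 14): the stated order agrees with the simple trend.
The exception is (B): Se (4p⁴) ionizes more easily than half-filled As (4p³).

(B)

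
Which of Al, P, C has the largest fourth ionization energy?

Al

The fourth ionization energy removes an electron from the +3 ion. For each element: Al³⁺ is the bare [Ne] core; P³⁺ still has 2 valence electrons; C³⁺ still has 1 valence electron.
Pulling an electron out of a noble-gas core costs far more than removing a remaining valence electron, so Al sits at the high end of IE_4.
Valence configurations: P³⁺ [Ne]3s², C³⁺ [He]2s¹.
The numbers (kJ/mol): Al 11577, P 4964, C 6223.
Putting it together, IE_4: P < C < Al.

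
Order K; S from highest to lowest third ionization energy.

The third ionization energy removes an electron from the +2 ion. For each element: K²⁺ is already 1 electron into the core; S²⁺ still has 4 valence electrons.
Pulling an electron out of a noble-gas core costs far more than removing a remaining valence electron, so K sits at the high end of IE_3.
The numbers (kJ/mol): K 4420, S 3357.
Hence IE_3: S < K.

K > S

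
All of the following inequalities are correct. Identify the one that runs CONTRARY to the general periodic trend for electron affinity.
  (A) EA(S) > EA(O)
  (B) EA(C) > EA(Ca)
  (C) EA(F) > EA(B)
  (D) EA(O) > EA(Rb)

The general trend: electron affinity increases across a period and decreases down a group.
(A) S (period 3, group 16) vs O (period 2, group 16): the stated order contradicts the simple trend.
(B) C (period 2, group 14) vs Ca (period 4, group 2): the stated order agrees with the simple trend.
(C) F (period 2, group 17) vs B (period 2, group 13): the stated order agrees with the simple trend.
(D) O (period 2, group 16) vs Rb (period 5, group 1): the stated order agrees with the simple trend.
The exception is (A): the compact 2p subshell of O repels the added electron more than S's larger 3p does.

(A)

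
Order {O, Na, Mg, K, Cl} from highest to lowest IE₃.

Mg, Na, O, K, Cl

IE_3 is the cost of taking one more electron from the +2 cation: O²⁺ still has 4 valence electrons; Na²⁺ is already 1 electron into the core; Mg²⁺ is the bare [Ne] core; K²⁺ is already 1 electron into the core; Cl²⁺ still has 5 valence electrons.
Usually core removal costs more than valence removal, but here the competition is close: a tightly held n=2 valence electron can cost more to remove than an n=3 core electron, so the actual values have to decide it.
Valence configurations: O²⁺ [He]2s²2p², Cl²⁺ [Ne]3s²3p³.
Tabulated IE_3 (kJ/mol): O 5300, Na 6910, Mg 7733, K 4420, Cl 3822.
Hence IE_3: Cl < K < O < Na < Mg.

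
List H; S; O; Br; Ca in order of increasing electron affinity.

Ca < H < O < S < Br

Electron affinity generally becomes more exothermic across a period toward the halogens and less exothermic down a group.
Here both period and group differ, so the two effects have to be weighed against each other.
H > Ca: the two effects oppose for this pair; the down-group effect wins (73 vs 2 kJ/mol).
O > H: the two effects oppose for this pair; the across-period effect wins (141 vs 73 kJ/mol).
S > O: this pair runs against the simple trend — see the exception note.
Br > S: period and group pull opposite ways; the across-period shift dominates (325 vs 200 kJ/mol).
Note the exception: S has a higher electron affinity than O, contrary to the simple trend — the compact 2p subshell of O repels the added electron more than S's larger 3p does.
For reference (kJ/mol): H 73, O 141, S 200, Ca 2, Br 325.
So from lowest to highest: Ca < H < O < S < Br.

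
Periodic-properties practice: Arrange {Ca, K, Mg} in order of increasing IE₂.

IE_2 is the cost of taking one more electron from the +1 cation: Ca⁺ still has 1 valence electron; K⁺ is the bare [Ar] core; Mg⁺ still has 1 valence electron.
Core electrons are held far more tightly than valence electrons, so K tops the IE_2 order.
Valence configurations: Ca⁺ [Ar]4s¹, Mg⁺ [Ne]3s¹.
The numbers (kJ/mol): Ca 1145, K 3052, Mg 1451.
Putting it together, IE_2: Ca < Mg < K.

Ca, Mg, K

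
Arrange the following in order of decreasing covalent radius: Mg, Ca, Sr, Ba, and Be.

Be is in period 2, group 2; Mg is in period 3, group 2; Ca is in period 4, group 2; Sr is in period 5, group 2; Ba is in period 6, group 2.
Across a period the added protons contract the valence shell; down a group each new principal shell makes the atom larger.
All are in group 2, so atomic radius increases down the group.
So from largest to smallest: Ba > Sr > Ca > Mg > Be.

Ba > Sr > Ca > Mg > Be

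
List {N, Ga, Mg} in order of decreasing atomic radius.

Atomic radius shrinks across a period as nuclear charge pulls the same shell inward, and grows down a group as new shells are added.
Neither a single period nor a single group — weigh both effects.
Ga > N: relative to N, both the across-period and down-group shifts push Ga's atomic radius up.
Mg > Ga: period and group pull opposite ways; the across-period shift dominates (139 vs 124 pm).
Approximate values (pm): N 71, Mg 139, Ga 124.
So from largest to smallest: Mg > Ga > N.

Mg > Ga > N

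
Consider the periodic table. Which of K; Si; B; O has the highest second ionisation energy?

O

The second ionization energy removes an electron from the +1 ion. For each element: K⁺ is the bare [Ar] core; Si⁺ still has 3 valence electrons; B⁺ still has 2 valence electrons; O⁺ still has 5 valence electrons.
Usually core removal costs more than valence removal, but here the competition is close: a tightly held n=2 valence electron can cost more to remove than an n=3 core electron, so the actual values have to decide it.
Valence configurations: Si⁺ [Ne]3s²3p¹, B⁺ [He]2s², O⁺ [He]2s²2p³.
Tabulated IE_2 (kJ/mol): K 3052, Si 1577, B 2427, O 3388.
Overall IE_2 order: Si < B < K < O.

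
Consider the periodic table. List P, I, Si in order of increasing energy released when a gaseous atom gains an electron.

P < Si < I

Si is in period 3, group 14; P is in period 3, group 15; I is in period 5, group 17.
Adding an electron releases more energy for atoms nearer the top right (short of the noble gases).
Neither a single period nor a single group — weigh both effects.
Si > P: this pair runs against the simple trend — see the exception note.
I > Si: period and group pull opposite ways; the across-period shift dominates (295 vs 134 kJ/mol).
Note the exception: Si has a higher electron affinity than P, contrary to the simple trend — adding an electron to P's half-filled 3p³ is unfavourable, so Si (3p²) has the more exothermic EA.
Approximate values (kJ/mol): Si 134, P 72, I 295.
So from lowest to highest: P < Si < I.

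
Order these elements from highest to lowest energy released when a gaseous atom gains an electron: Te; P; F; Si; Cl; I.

F is in period 2, group 17; Si is in period 3, group 14; P is in period 3, group 15; Cl is in period 3, group 17; Te is in period 5, group 16; I is in period 5, group 17.
EA tends to increase across a period and decrease down a group, though the pattern is less regular than for IE or radius.
Neither a single period nor a single group — weigh both effects.
Si > P: this pair runs against the simple trend — see the exception note.
Te > Si: the two effects oppose for this pair; the across-period effect wins (190 vs 134 kJ/mol).
I > Te: both are in period 5; the period trend gives I the larger value.
F > I: they share group 17; the group trend gives F the larger value.
Cl > F: this pair runs against the simple trend — see the exception note.
Note the exception: Si has a higher electron affinity than P, contrary to the simple trend — adding an electron to P's half-filled 3p³ is unfavourable, so Si (3p²) has the more exothermic EA.
Note the exception: Cl has a higher electron affinity than F, contrary to the simple trend — F's small 2p subshell makes the incoming electron feel strong e⁻–e⁻ repulsion, so Cl actually releases more energy on gaining an electron.
Tabulated electron affinity (kJ/mol): F 328, Si 134, P 72, Cl 349, Te 190, I 295.
So from highest to lowest: Cl > F > I > Te > Si > P.

Cl, F, I, Te, Si, P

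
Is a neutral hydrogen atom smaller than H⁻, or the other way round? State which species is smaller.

H

Forming H⁻ adds 1 electron to H. More electron–electron repulsion in the same shell, with unchanged nuclear charge, lets the cloud expand.
An anion is larger than its parent atom: H⁻ > H.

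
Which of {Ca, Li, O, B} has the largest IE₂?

After 1 electron has been removed, what remains? Ca⁺ still has 1 valence electron; Li⁺ is the bare [He] core; O⁺ still has 5 valence electrons; B⁺ still has 2 valence electrons.
Core electrons are held far more tightly than valence electrons, so Li tops the IE_2 order.
Valence configurations: Ca⁺ [Ar]4s¹, O⁺ [He]2s²2p³, B⁺ [He]2s².
Tabulated IE_2 (kJ/mol): Ca 1145, Li 7298, O 3388, B 2427.
Overall IE_2 order: Ca < B < O < Li.

Li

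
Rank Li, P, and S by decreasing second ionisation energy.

IE_2 is the cost of taking one more electron from the +1 cation: Li⁺ is the bare [He] core; P⁺ still has 4 valence electrons; S⁺ still has 5 valence electrons.
Pulling an electron out of a noble-gas core costs far more than removing a remaining valence electron, so Li sits at the high end of IE_2.
Valence configurations: P⁺ [Ne]3s²3p², S⁺ [Ne]3s²3p³.
The numbers (kJ/mol): Li 7298, P 1907, S 2252.
Putting it together, IE_2: P < S < Li.

Li > S > P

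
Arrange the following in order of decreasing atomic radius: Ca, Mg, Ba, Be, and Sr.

Ba > Sr > Ca > Mg > Be

Be is in period 2, group 2; Mg is in period 3, group 2; Ca is in period 4, group 2; Sr is in period 5, group 2; Ba is in period 6, group 2.
Radius decreases left→right (rising Z_eff, same n) and increases top→bottom (higher n).
All are in group 2, so atomic radius increases down the group.
So from largest to smallest: Ba > Sr > Ca > Mg > Be.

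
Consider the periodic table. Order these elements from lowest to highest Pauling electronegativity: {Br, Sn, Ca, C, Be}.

Ca, Be, Sn, C, Br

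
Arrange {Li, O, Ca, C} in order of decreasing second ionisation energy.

Consider each +1 ion: Li⁺ is the bare [He] core; O⁺ still has 5 valence electrons; Ca⁺ still has 1 valence electron; C⁺ still has 3 valence electrons.
Breaking into a closed-shell core is much more expensive than removing a leftover valence electron — Li has the largest IE_2 here.
Valence configurations: O⁺ [He]2s²2p³, Ca⁺ [Ar]4s¹, C⁺ [He]2s²2p¹.
Approximate IE_2 values (kJ/mol): Li 7298, O 3388, Ca 1145, C 2353.
So the second ionization energies run Ca < C < O < Li.

Li, O, C, Ca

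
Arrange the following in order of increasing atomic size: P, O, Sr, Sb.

Moving right in a period, electrons are added to the same shell under a stronger nuclear pull, so atoms get smaller; moving down, a new shell is opened and atoms get larger.
Here both period and group differ, so the two effects have to be weighed against each other.
P > O: both effects reinforce here, so P is clearly the larger of the two.
Sb > P: they share group 15; the group trend gives Sb the larger value.
Sr > Sb: both are in period 5; the period trend gives Sr the larger value.
Tabulated atomic radius (pm): O 63, P 111, Sr 185, Sb 140.
So from smallest to largest: O < P < Sb < Sr.

O, P, Sb, Sr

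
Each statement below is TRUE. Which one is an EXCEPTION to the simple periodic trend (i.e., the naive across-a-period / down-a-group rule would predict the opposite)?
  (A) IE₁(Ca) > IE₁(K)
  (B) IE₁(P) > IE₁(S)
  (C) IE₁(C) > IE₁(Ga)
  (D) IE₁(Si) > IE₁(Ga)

The general trend: IE₁ increases across a period and decreases down a group.
(A) Ca (period 4, group 2) vs K (period 4, group 1): the stated order agrees with the simple trend.
(B) P (period 3, group 15) vs S (period 3, group 16): the stated order contradicts the simple trend.
(C) C (period 2, group 14) vs Ga (period 4, group 13): the stated order agrees with the simple trend.
(D) Si (period 3, group 14) vs Ga (period 4, group 13): the stated order agrees with the simple trend.
The exception is (B): S (3p⁴) ionizes more easily than half-filled P (3p³) because the paired 3p electron in S is pushed out by e⁻–e⁻ repulsion.

(B)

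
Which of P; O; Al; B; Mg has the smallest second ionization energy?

After 1 electron has been removed, what remains? P⁺ still has 4 valence electrons; O⁺ still has 5 valence electrons; Al⁺ still has 2 valence electrons; B⁺ still has 2 valence electrons; Mg⁺ still has 1 valence electron.
All are still removing valence electrons, so compare the +1 ions as you would atoms: IE_2 generally rises across a period (higher Z_eff) and falls down a group (larger shell), subject to the usual subshell exceptions.
Valence configurations: P⁺ [Ne]3s²3p², O⁺ [He]2s²2p³, Al⁺ [Ne]3s², B⁺ [He]2s², Mg⁺ [Ne]3s¹.
Approximate IE_2 values (kJ/mol): P 1907, O 3388, Al 1817, B 2427, Mg 1451.
Hence IE_2: Mg < Al < P < B < O.

Mg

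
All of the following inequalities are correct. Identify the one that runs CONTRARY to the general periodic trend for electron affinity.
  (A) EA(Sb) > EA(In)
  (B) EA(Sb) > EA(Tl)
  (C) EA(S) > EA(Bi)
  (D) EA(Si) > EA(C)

(D)

The general trend: electron affinity increases across a period and decreases down a group.
(A) Sb (period 5, group 15) vs In (period 5, group 13): the stated order agrees with the simple trend.
(B) Sb (period 5, group 15) vs Tl (period 6, group 13): the stated order agrees with the simple trend.
(C) S (period 3, group 16) vs Bi (period 6, group 15): the stated order agrees with the simple trend.
(D) Si (period 3, group 14) vs C (period 2, group 14): the stated order contradicts the simple trend.
The exception is (D): Si's larger, more diffuse 3p orbitals accept an added electron slightly more readily than C's compact 2p.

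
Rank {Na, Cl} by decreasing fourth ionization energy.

Na > Cl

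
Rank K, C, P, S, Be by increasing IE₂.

Be, P, S, C, K

IE_2 is the cost of taking one more electron from the +1 cation: K⁺ is the bare [Ar] core; C⁺ still has 3 valence electrons; P⁺ still has 4 valence electrons; S⁺ still has 5 valence electrons; Be⁺ still has 1 valence electron.
Core electrons are held far more tightly than valence electrons, so K tops the IE_2 order.
Valence configurations: C⁺ [He]2s²2p¹, P⁺ [Ne]3s²3p², S⁺ [Ne]3s²3p³, Be⁺ [He]2s¹.
Tabulated IE_2 (kJ/mol): K 3052, C 2353, P 1907, S 2252, Be 1757.
Overall IE_2 order: Be < P < S < C < K.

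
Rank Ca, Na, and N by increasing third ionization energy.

N, Ca, Na

The third ionization energy removes an electron from the +2 ion. For each element: Ca²⁺ is the bare [Ar] core; Na²⁺ is already 1 electron into the core; N²⁺ still has 3 valence electrons.
Core electrons are held far more tightly than valence electrons, so Ca and Na top the IE_3 order.
Approximate IE_3 values (kJ/mol): Ca 4912, Na 6910, N 4578.
Hence IE_3: N < Ca < Na.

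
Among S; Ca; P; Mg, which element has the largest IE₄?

Mg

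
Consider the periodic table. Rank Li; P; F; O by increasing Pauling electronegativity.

Atoms toward the upper right of the periodic table pull bonding electrons most strongly.
These span different periods and groups, so the two trends combine.
P > Li: period and group pull opposite ways; the across-period shift dominates (2.19 vs 0.98).
O > P: both effects reinforce here, so O is clearly the higher of the two.
F > O: both are in period 2; the period trend gives F the larger value.
Tabulated electronegativity (Pauling): Li 0.98, O 3.44, F 3.98, P 2.19.
So from lowest to highest: Li < P < O < F.

Li < P < O < F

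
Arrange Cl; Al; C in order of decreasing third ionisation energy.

C, Cl, Al

Consider each +2 ion: Cl²⁺ still has 5 valence electrons; Al²⁺ still has 1 valence electron; C²⁺ still has 2 valence electrons.
All are still removing valence electrons, so compare the +2 ions as you would atoms: IE_3 generally rises across a period (higher Z_eff) and falls down a group (larger shell), subject to the usual subshell exceptions.
Valence configurations: Cl²⁺ [Ne]3s²3p³, Al²⁺ [Ne]3s¹, C²⁺ [He]2s².
Tabulated IE_3 (kJ/mol): Cl 3822, Al 2745, C 4620.
Overall IE_3 order: Al < Cl < C.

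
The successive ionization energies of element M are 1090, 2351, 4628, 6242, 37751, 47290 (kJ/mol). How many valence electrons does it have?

4

Look for the largest jump between consecutive ionization energies: IE5/IE4 ≈ 6.0, far larger than any earlier ratio.
That jump marks the point where a core electron is being removed. So the atom has 4 valence electrons.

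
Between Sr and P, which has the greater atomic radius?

Sr

Across a period the added protons contract the valence shell; down a group each new principal shell makes the atom larger.
These span different periods and groups, so the two trends combine.
Sr > P: relative to P, both the across-period and down-group shifts push Sr's atomic radius up.
For reference (pm): P 111, Sr 185.
So Sr has the greater atomic radius (Sr > P).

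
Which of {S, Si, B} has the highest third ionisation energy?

Consider each +2 ion: S²⁺ still has 4 valence electrons; Si²⁺ still has 2 valence electrons; B²⁺ still has 1 valence electron.
All are still removing valence electrons, so compare the +2 ions as you would atoms: IE_3 generally rises across a period (higher Z_eff) and falls down a group (larger shell), subject to the usual subshell exceptions.
Valence configurations: S²⁺ [Ne]3s²3p², Si²⁺ [Ne]3s², B²⁺ [He]2s¹.
Tabulated IE_3 (kJ/mol): S 3357, Si 3232, B 3660.
Overall IE_3 order: Si < S < B.

B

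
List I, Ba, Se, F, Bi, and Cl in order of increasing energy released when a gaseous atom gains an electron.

Ba < Bi < Se < I < F < Cl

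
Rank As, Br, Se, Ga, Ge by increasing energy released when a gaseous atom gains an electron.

Ga is in period 4, group 13; Ge is in period 4, group 14; As is in period 4, group 15; Se is in period 4, group 16; Br is in period 4, group 17.
Electron affinity generally becomes more exothermic across a period toward the halogens and less exothermic down a group.
All lie in period 4; the across-period trend (electron affinity increases left to right) applies, with the exception below.
Note the exception: Ge has a higher electron affinity than As, contrary to the simple trend — adding an electron to As's half-filled 4p³ is unfavourable, so Ge (4p²) has the more exothermic EA.
Tabulated electron affinity (kJ/mol): Ga 29, Ge 119, As 78, Se 195, Br 325.
So from lowest to highest: Ga < As < Ge < Se < Br.

Ga < As < Ge < Se < Br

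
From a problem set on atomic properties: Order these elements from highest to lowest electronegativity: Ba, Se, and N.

N is in period 2, group 15; Se is in period 4, group 16; Ba is in period 6, group 2.
Electronegativity increases across a period and decreases down a group, tracking effective nuclear charge and atomic size.
These span different periods and groups, so the two trends combine.
Se > Ba: both effects reinforce here, so Se is clearly the higher of the two.
N > Se: the two effects oppose for this pair; the down-group effect wins (3.04 vs 2.55).
Approximate values (Pauling): N 3.04, Se 2.55, Ba 0.89.
So from highest to lowest: N > Se > Ba.

N, Se, Ba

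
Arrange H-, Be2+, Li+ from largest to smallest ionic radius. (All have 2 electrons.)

H- > Li+ > Be2+

All of these have 2 electrons, so size is governed by nuclear charge alone: the more protons, the stronger the pull on the same electron cloud, and the smaller the ion.
Nuclear charges: Be2+ (Z=4), Li+ (Z=3), H- (Z=1).
Largest to smallest: H- > Li+ > Be2+.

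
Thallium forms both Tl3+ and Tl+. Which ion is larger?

Tl+

Both ions have Z = 81 protons, but Tl3+ has lost more electrons, so its remaining electrons feel a larger effective nuclear charge per electron and are pulled in more tightly.
Higher positive charge → smaller ion, so Tl+ > Tl3+.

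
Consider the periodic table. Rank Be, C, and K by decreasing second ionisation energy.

IE_2 is the cost of taking one more electron from the +1 cation: Be⁺ still has 1 valence electron; C⁺ still has 3 valence electrons; K⁺ is the bare [Ar] core.
Pulling an electron out of a noble-gas core costs far more than removing a remaining valence electron, so K sits at the high end of IE_2.
Valence configurations: Be⁺ [He]2s¹, C⁺ [He]2s²2p¹.
The numbers (kJ/mol): Be 1757, C 2353, K 3052.
So the second ionization energies run Be < C < K.

K > C > Be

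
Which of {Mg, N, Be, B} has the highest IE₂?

N

After 1 electron has been removed, what remains? Mg⁺ still has 1 valence electron; N⁺ still has 4 valence electrons; Be⁺ still has 1 valence electron; B⁺ still has 2 valence electrons.
All are still removing valence electrons, so compare the +1 ions as you would atoms: IE_2 generally rises across a period (higher Z_eff) and falls down a group (larger shell), subject to the usual subshell exceptions.
Valence configurations: Mg⁺ [Ne]3s¹, N⁺ [He]2s²2p², Be⁺ [He]2s¹, B⁺ [He]2s².
Tabulated IE_2 (kJ/mol): Mg 1451, N 2856, Be 1757, B 2427.
Putting it together, IE_2: Mg < Be < B < N.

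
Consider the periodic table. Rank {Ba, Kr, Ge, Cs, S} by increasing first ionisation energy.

S is in period 3, group 16; Ge is in period 4, group 14; Kr is in period 4, group 18; Cs is in period 6, group 1; Ba is in period 6, group 2.
First ionization energy rises across a period (greater Z_eff holds electrons more tightly) and falls down a group (valence electrons are farther from the nucleus).
These span different periods and groups, so the two trends combine.
Ba > Cs: both are in period 6; the period trend gives Ba the larger value.
Ge > Ba: relative to Ba, both the across-period and down-group shifts push Ge's first ionization energy up.
S > Ge: both effects reinforce here, so S is clearly the higher of the two.
Kr > S: period and group pull opposite ways; the across-period shift dominates (1351 vs 1000 kJ/mol).
Approximate values (kJ/mol): S 1000, Ge 762, Kr 1351, Cs 376, Ba 503.
So from lowest to highest: Cs < Ba < Ge < S < Kr.

Cs < Ba < Ge < S < Kr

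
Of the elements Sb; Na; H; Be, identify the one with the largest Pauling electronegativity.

H is in period 1, group 1; Be is in period 2, group 2; Na is in period 3, group 1; Sb is in period 5, group 15.
Smaller atoms with higher effective nuclear charge are more electronegative.
These span different periods and groups, so the two trends combine.
Be > Na: both effects reinforce here, so Be is clearly the higher of the two.
Sb > Be: period and group pull opposite ways; the across-period shift dominates (2.05 vs 1.57).
H > Sb: period and group pull opposite ways; the down-group shift dominates (2.20 vs 2.05).
Approximate values (Pauling): H 2.20, Be 1.57, Na 0.93, Sb 2.05.
The largest Pauling electronegativity among these belongs to H.

H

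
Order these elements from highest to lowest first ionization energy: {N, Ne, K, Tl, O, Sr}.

Ne > N > O > Tl > Sr > K

N is in period 2, group 15; O is in period 2, group 16; Ne is in period 2, group 18; K is in period 4, group 1; Sr is in period 5, group 2; Tl is in period 6, group 13.
IE₁ increases left→right with effective nuclear charge and decreases top→bottom as the valence shell moves farther out.
These span different periods and groups, so the two trends combine.
Sr > K: the two effects oppose for this pair; the across-period effect wins (550 vs 419 kJ/mol).
Tl > Sr: period and group pull opposite ways; the across-period shift dominates (589 vs 550 kJ/mol).
O > Tl: relative to Tl, both the across-period and down-group shifts push O's first ionization energy up.
N > O: this pair runs against the simple trend — see the exception note.
Ne > N: both are in period 2; the period trend gives Ne the larger value.
Note the exception: N has a higher first ionization energy than O, contrary to the simple trend — pairing an electron in O's 2p⁴ costs repulsion energy, so O ionizes more easily than half-filled N (2p³).
For reference (kJ/mol): N 1402, O 1314, Ne 2081, K 419, Sr 550, Tl 589.
So from highest to lowest: Ne > N > O > Tl > Sr > K.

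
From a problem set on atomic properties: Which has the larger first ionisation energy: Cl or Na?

Cl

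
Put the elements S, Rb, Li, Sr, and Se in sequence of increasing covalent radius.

S < Se < Li < Sr < Rb

Li is in period 2, group 1; S is in period 3, group 16; Se is in period 4, group 16; Rb is in period 5, group 1; Sr is in period 5, group 2.
Moving right in a period, electrons are added to the same shell under a stronger nuclear pull, so atoms get smaller; moving down, a new shell is opened and atoms get larger.
Neither a single period nor a single group — weigh both effects.
Se > S: they share group 16; the group trend gives Se the larger value.
Li > Se: the two effects oppose for this pair; the across-period effect wins (133 vs 116 pm).
Sr > Li: period and group pull opposite ways; the down-group shift dominates (185 vs 133 pm).
Rb > Sr: both are in period 5; the period trend gives Rb the larger value.
Tabulated atomic radius (pm): Li 133, S 103, Se 116, Rb 210, Sr 185.
So from smallest to largest: S < Se < Li < Sr < Rb.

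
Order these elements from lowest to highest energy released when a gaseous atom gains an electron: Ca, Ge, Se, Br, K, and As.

K is in period 4, group 1; Ca is in period 4, group 2; Ge is in period 4, group 14; As is in period 4, group 15; Se is in period 4, group 16; Br is in period 4, group 17.
Adding an electron releases more energy for atoms nearer the top right (short of the noble gases).
All lie in period 4; the across-period trend (electron affinity increases left to right) applies, with the exception below.
Note the exception: K has a higher electron affinity than Ca, contrary to the simple trend — adding an electron to Ca (ns²) has to open a new, higher-energy np subshell, which is unfavourable.
Note the exception: Ge has a higher electron affinity than As, contrary to the simple trend — adding an electron to As's half-filled 4p³ is unfavourable, so Ge (4p²) has the more exothermic EA.
Tabulated electron affinity (kJ/mol): K 48, Ca 2, Ge 119, As 78, Se 195, Br 325.
So from lowest to highest: Ca < K < As < Ge < Se < Br.

Ca < K < As < Ge < Se < Br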